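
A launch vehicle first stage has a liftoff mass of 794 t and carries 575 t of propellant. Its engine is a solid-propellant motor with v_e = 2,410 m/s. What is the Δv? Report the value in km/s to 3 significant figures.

Δv ≈ 3.10 km/s

m_f = m₀ − m_prop = 794 − 575 = 219 t.
By the Tsiolkovsky rocket equation, Δv = v_e · ln(m₀/m_f) = 2410.0 × ln(3.626) = 2410.0 × 1.2880 ≈ 3104.1 m/s.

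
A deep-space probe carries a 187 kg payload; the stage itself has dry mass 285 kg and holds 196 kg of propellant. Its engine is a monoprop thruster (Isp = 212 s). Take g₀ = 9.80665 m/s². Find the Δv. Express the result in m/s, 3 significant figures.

v_e = Isp · g₀ = 212 × 9.80665 = 2079.0 m/s.
m₀ = payload + dry + propellant = 187 + 285 + 196 = 668 kg.
m_f = payload + dry = 187 + 285 = 472 kg.
Using Δv = v_e ln(m₀/m_f): Δv = v_e · ln(m₀/m_f) = 2079.0 × ln(1.415) = 2079.0 × 0.3473 ≈ 722.1 m/s.

Δv ≈ 722 m/s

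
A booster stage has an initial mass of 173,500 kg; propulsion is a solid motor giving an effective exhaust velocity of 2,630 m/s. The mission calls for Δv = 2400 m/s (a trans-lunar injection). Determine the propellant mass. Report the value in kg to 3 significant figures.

propellant mass ≈ 104000 kg

m₀/m_f = exp(Δv / v_e) = exp(2400 / 2630.0) = exp(0.9125) = 2.4907.
m_f = 173,500 / 2.4907 = 69,659.1 kg, so propellant = m₀ − m_f = 173,500 − 69,659.1 = 103,840.9 kg.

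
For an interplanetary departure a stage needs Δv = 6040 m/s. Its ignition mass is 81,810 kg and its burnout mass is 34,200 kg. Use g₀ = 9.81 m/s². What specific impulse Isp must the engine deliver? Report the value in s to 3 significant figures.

ln(m₀/m_f) = ln(81810/34200) = ln(2.392) = 0.8722.
Using Δv = v_e ln(m₀/m_f): v_e = Δv / ln(m₀/m_f) = 6040 / 0.8722 = 6925.2 m/s.
Isp = v_e / g₀ = 6925.2 / 9.81 = 705.9 s.

Isp ≈ 706 s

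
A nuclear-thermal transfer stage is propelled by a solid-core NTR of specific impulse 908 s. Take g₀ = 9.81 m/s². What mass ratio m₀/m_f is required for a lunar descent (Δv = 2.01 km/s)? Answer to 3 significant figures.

mass ratio ≈ 1.25

v_e = Isp · g₀ = 908 × 9.81 = 8907.5 m/s.
From the ideal rocket equation, m₀/m_f = exp(Δv / v_e) = exp(2010 / 8907.5) = exp(0.2257) = 1.2531.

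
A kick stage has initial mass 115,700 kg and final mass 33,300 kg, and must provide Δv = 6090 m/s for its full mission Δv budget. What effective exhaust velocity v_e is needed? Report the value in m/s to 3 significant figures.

v_e ≈ 4890 m/s

ln(m₀/m_f) = ln(115700/33300) = ln(3.474) = 1.2454.
v_e = Δv / ln(m₀/m_f) = 6090 / 1.2454 = 4889.8 m/s.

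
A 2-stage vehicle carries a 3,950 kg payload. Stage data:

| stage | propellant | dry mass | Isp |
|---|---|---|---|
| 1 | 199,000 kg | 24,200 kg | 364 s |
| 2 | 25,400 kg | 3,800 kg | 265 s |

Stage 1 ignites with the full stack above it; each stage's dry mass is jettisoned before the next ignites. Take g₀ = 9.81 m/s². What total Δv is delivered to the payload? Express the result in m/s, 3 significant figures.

Δv ≈ 9130 m/s

Ignition mass of stage 1 = 199,000+24,200 + 25,400+3,800 + 3,950 = 256,350 kg.
Stage 1: m₀ = 256,350 kg, m_f = 256,350 − 199,000 = 57,350 kg; Δv = 364×9.81×ln(4.47) = 3570.8×1.4974 ≈ 5347 m/s.
Stage 2: m₀ = 33,150 kg, m_f = 33,150 − 25,400 = 7,750 kg; Δv = 265×9.81×ln(4.277) = 2599.7×1.4533 ≈ 3778 m/s.
Total Δv = 5347 + 3778 = 9125 m/s.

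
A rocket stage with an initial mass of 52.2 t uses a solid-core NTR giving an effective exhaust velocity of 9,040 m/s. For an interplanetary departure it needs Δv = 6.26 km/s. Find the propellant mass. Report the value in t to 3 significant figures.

By the Tsiolkovsky rocket equation, m₀/m_f = exp(Δv / v_e) = exp(6260 / 9040.0) = exp(0.6925) = 1.9987.
m_f = 52.2 / 1.9987 = 26.117 t, so propellant = m₀ − m_f = 52.2 − 26.117 = 26.083 t.

propellant mass ≈ 26.1 t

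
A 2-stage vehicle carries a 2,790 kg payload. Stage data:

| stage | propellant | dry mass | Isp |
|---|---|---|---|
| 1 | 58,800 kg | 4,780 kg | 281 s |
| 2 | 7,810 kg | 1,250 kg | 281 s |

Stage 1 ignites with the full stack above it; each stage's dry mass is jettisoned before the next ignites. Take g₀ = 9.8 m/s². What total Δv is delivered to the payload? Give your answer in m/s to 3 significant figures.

Δv ≈ 7130 m/s

Ignition mass of stage 1 = 58,800+4,780 + 7,810+1,250 + 2,790 = 75,430 kg.
Stage 1: m₀ = 75,430 kg, m_f = 75,430 − 58,800 = 16,630 kg; Δv = 281×9.8×ln(4.536) = 2753.8×1.5120 ≈ 4164 m/s.
Stage 2: m₀ = 11,850 kg, m_f = 11,850 − 7,810 = 4,040 kg; Δv = 281×9.8×ln(2.933) = 2753.8×1.0761 ≈ 2963 m/s.
Total Δv = 4164 + 2963 = 7127 m/s.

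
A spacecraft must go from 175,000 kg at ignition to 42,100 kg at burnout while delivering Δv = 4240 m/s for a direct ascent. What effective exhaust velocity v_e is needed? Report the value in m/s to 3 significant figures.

v_e ≈ 2980 m/s

ln(m₀/m_f) = ln(175000/42100) = ln(4.157) = 1.4247.
v_e = Δv / ln(m₀/m_f) = 4240 / 1.4247 = 2976.0 m/s.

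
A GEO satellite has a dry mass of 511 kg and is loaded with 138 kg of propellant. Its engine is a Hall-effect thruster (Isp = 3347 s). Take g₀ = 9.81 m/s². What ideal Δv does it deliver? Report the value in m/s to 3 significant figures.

Δv ≈ 7850 m/s

v_e = Isp · g₀ = 3347 × 9.81 = 32834.1 m/s.
m₀ = m_dry + m_prop = 511 + 138 = 649 kg.
Δv = v_e · ln(m₀/m_f) = 32834.1 × ln(1.27) = 32834.1 × 0.2391 ≈ 7849.4 m/s.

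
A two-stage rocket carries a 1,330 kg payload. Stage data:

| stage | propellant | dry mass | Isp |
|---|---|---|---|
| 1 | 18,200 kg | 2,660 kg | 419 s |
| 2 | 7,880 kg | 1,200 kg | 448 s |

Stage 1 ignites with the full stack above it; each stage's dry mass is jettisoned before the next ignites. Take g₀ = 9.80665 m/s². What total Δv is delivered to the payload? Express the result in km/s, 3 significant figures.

Δv ≈ 9.80 km/s

Ignition mass of stage 1 = 18,200+2,660 + 7,880+1,200 + 1,330 = 31,270 kg.
Stage 1: m₀ = 31,270 kg, m_f = 31,270 − 18,200 = 13,070 kg; Δv = 419×9.80665×ln(2.393) = 4109.0×0.8723 ≈ 3584 m/s.
Stage 2: m₀ = 10,410 kg, m_f = 10,410 − 7,880 = 2,530 kg; Δv = 448×9.80665×ln(4.115) = 4393.4×1.4145 ≈ 6215 m/s.
Total Δv = 3584 + 6215 = 9799 m/s.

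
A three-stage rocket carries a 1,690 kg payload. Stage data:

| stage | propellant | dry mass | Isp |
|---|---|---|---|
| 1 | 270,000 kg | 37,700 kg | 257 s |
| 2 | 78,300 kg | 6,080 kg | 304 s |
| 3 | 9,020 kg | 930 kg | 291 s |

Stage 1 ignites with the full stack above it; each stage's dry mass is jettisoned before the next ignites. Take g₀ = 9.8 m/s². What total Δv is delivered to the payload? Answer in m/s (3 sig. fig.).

Δv ≈ 12100 m/s

Ignition mass of stage 1 = 270,000+37,700 + 78,300+6,080 + 9,020+930 + 1,690 = 403,720 kg.
Stage 1: m₀ = 403,720 kg, m_f = 403,720 − 270,000 = 133,720 kg; Δv = 257×9.8×ln(3.019) = 2518.6×1.1050 ≈ 2783 m/s.
Stage 2: m₀ = 96,020 kg, m_f = 96,020 − 78,300 = 17,720 kg; Δv = 304×9.8×ln(5.419) = 2979.2×1.6899 ≈ 5034 m/s.
Stage 3: m₀ = 11,640 kg, m_f = 11,640 − 9,020 = 2,620 kg; Δv = 291×9.8×ln(4.443) = 2851.8×1.4913 ≈ 4253 m/s.
Total Δv = 2783 + 5034 + 4253 = 12070 m/s.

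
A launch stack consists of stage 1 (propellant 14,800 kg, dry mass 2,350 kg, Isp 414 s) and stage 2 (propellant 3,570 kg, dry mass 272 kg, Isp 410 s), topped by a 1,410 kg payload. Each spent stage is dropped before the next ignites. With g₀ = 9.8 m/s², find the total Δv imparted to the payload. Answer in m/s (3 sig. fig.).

Δv ≈ 8960 m/s

Ignition mass of stage 1 = 14,800+2,350 + 3,570+272 + 1,410 = 22,402 kg.
Stage 1: m₀ = 22,402 kg, m_f = 22,402 − 14,800 = 7,602 kg; Δv = 414×9.8×ln(2.947) = 4057.2×1.0807 ≈ 4385 m/s.
Stage 2: m₀ = 5,252 kg, m_f = 5,252 − 3,570 = 1,682 kg; Δv = 410×9.8×ln(3.122) = 4018.0×1.1386 ≈ 4575 m/s.
Total Δv = 4385 + 4575 = 8960 m/s.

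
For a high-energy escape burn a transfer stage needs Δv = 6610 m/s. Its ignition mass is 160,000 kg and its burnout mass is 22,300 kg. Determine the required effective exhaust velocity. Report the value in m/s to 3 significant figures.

v_e ≈ 3350 m/s

ln(m₀/m_f) = ln(160000/22300) = ln(7.175) = 1.9706.
v_e = Δv / ln(m₀/m_f) = 6610 / 1.9706 = 3354.3 m/s.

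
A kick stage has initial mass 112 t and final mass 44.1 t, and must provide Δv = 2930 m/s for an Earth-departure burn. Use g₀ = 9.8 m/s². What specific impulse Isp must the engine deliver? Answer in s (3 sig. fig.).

ln(m₀/m_f) = ln(112000/44100) = ln(2.54) = 0.9320.
Using Δv = v_e ln(m₀/m_f): v_e = Δv / ln(m₀/m_f) = 2930 / 0.9320 = 3143.6 m/s.
Isp = v_e / g₀ = 3143.6 / 9.8 = 320.8 s.

Isp ≈ 321 s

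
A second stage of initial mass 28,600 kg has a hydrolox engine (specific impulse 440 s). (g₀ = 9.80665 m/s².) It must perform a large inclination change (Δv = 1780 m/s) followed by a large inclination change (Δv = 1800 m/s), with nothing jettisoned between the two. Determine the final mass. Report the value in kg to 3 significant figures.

v_e = Isp · g₀ = 440 × 9.80665 = 4314.9 m/s.
After the first burn: m = 28600 × exp(−1780/4314.9) = 28600 × 0.66198 = 18,932.6 kg.
After the second burn: m = 18,932.6 × exp(−1800/4314.9) = 18,932.6 × 0.65892 = 12,475.1 kg.

final mass ≈ 12500 kg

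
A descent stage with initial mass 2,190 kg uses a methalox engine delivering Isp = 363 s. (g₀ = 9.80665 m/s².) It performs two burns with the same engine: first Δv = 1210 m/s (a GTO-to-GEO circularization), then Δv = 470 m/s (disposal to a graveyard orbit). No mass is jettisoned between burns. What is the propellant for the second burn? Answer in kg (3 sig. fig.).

v_e = Isp · g₀ = 363 × 9.80665 = 3559.8 m/s.
After the first burn: m = 2190 × exp(−1210/3559.8) = 2190 × 0.71184 = 1,558.93 kg.
After the second burn: m = 1,558.93 × exp(−470/3559.8) = 1,558.93 × 0.87632 = 1,366.12 kg.
Second-burn propellant = 1,558.93 − 1,366.12 = 192.81 kg.

propellant for the second burn ≈ 193 kg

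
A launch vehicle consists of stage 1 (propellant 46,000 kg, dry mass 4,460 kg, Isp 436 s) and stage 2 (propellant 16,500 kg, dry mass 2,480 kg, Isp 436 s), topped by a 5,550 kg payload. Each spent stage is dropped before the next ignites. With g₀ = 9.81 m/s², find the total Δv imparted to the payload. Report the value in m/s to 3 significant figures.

Δv ≈ 8840 m/s

Ignition mass of stage 1 = 46,000+4,460 + 16,500+2,480 + 5,550 = 74,990 kg.
Stage 1: m₀ = 74,990 kg, m_f = 74,990 − 46,000 = 28,990 kg; Δv = 436×9.81×ln(2.587) = 4277.2×0.9504 ≈ 4065 m/s.
Stage 2: m₀ = 24,530 kg, m_f = 24,530 − 16,500 = 8,030 kg; Δv = 436×9.81×ln(3.055) = 4277.2×1.1167 ≈ 4776 m/s.
Total Δv = 4065 + 4776 = 8841 m/s.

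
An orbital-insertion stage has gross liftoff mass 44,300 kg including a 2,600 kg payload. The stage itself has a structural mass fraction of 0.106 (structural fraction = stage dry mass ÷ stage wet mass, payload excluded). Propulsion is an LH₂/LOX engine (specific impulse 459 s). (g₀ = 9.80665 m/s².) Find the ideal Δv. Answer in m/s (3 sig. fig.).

Δv ≈ 8290 m/s

Stage wet mass = m₀ − payload = 44,300 − 2,600 = 41,700 kg.
Stage dry mass = ε × stage wet mass = 0.106 × 41,700 = 4,420.2 kg.
Burnout mass m_f = stage dry + payload = 4,420.2 + 2,600 = 7,020.2 kg.
v_e = Isp · g₀ = 459 × 9.80665 = 4501.3 m/s.
From the ideal rocket equation, Δv = v_e · ln(44,300/7,020.2) = 4501.3 × ln(6.31) = 4501.3 × 1.8422 ≈ 8292 m/s.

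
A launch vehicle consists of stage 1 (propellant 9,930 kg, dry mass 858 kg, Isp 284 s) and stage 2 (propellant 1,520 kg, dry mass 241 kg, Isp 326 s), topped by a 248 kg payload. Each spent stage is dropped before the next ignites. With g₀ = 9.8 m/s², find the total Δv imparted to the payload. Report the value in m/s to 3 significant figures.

Δv ≈ 8680 m/s

Ignition mass of stage 1 = 9,930+858 + 1,520+241 + 248 = 12,797 kg.
Stage 1: m₀ = 12,797 kg, m_f = 12,797 − 9,930 = 2,867 kg; Δv = 284×9.8×ln(4.464) = 2783.2×1.4959 ≈ 4164 m/s.
Stage 2: m₀ = 2,009 kg, m_f = 2,009 − 1,520 = 489 kg; Δv = 326×9.8×ln(4.108) = 3194.8×1.4130 ≈ 4514 m/s.
Total Δv = 4164 + 4514 = 8678 m/s.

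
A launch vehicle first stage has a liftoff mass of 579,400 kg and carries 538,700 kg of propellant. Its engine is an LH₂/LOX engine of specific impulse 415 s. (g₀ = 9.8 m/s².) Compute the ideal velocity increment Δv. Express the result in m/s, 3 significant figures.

v_e = Isp · g₀ = 415 × 9.8 = 4067.0 m/s.
m_f = m₀ − m_prop = 579,400 − 538,700 = 40,700 kg.
Δv = v_e · ln(m₀/m_f) = 4067.0 × ln(14.24) = 4067.0 × 2.6558 ≈ 10801.0 m/s.

Δv ≈ 10800 m/s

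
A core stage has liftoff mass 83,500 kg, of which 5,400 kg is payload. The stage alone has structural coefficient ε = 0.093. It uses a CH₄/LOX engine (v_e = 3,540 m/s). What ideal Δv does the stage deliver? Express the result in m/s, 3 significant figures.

Δv ≈ 6680 m/s

Stage wet mass = m₀ − payload = 83,500 − 5,400 = 78,100 kg.
Stage dry mass = ε × stage wet mass = 0.093 × 78,100 = 7,263.3 kg.
Burnout mass m_f = stage dry + payload = 7,263.3 + 5,400 = 12,663.3 kg.
From the ideal rocket equation, Δv = v_e · ln(83,500/12,663.3) = 3540.0 × ln(6.594) = 3540.0 × 1.8861 ≈ 6677 m/s.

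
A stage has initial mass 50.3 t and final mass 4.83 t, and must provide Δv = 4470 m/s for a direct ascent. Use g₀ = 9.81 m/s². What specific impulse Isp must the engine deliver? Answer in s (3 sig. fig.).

ln(m₀/m_f) = ln(50300/4830) = ln(10.41) = 2.3432.
Rocket equation: v_e = Δv / ln(m₀/m_f) = 4470 / 2.3432 = 1907.7 m/s.
Isp = v_e / g₀ = 1907.7 / 9.81 = 194.5 s.

Isp ≈ 194 s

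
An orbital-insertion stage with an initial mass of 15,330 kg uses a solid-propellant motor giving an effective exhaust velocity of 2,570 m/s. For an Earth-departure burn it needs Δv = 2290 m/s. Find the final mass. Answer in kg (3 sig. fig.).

Rocket equation: m₀/m_f = exp(Δv / v_e) = exp(2290 / 2570.0) = exp(0.8911) = 2.4377.
m_f = m₀ / 2.4377 = 15,330 / 2.4377 = 6,288.71 kg.

final mass ≈ 6290 kg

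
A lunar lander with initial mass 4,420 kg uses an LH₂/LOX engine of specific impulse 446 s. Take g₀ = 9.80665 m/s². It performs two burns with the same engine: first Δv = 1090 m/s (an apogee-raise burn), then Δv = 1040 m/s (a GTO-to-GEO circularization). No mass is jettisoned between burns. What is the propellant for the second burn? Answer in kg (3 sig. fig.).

v_e = Isp · g₀ = 446 × 9.80665 = 4373.8 m/s.
After the first burn: m = 4420 × exp(−1090/4373.8) = 4420 × 0.77941 = 3,444.99 kg.
After the second burn: m = 3,444.99 × exp(−1040/4373.8) = 3,444.99 × 0.78838 = 2,715.96 kg.
Second-burn propellant = 3,444.99 − 2,715.96 = 729.03 kg.

propellant for the second burn ≈ 729 kg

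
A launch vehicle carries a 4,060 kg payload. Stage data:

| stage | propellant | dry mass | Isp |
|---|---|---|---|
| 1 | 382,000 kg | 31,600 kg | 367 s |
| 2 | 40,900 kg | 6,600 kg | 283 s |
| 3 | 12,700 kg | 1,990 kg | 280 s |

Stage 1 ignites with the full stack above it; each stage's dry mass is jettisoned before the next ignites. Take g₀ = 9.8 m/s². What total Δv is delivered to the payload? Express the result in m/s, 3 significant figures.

Δv ≈ 11500 m/s

Ignition mass of stage 1 = 382,000+31,600 + 40,900+6,600 + 12,700+1,990 + 4,060 = 479,850 kg.
Stage 1: m₀ = 479,850 kg, m_f = 479,850 − 382,000 = 97,850 kg; Δv = 367×9.8×ln(4.904) = 3596.6×1.5900 ≈ 5719 m/s.
Stage 2: m₀ = 66,250 kg, m_f = 66,250 − 40,900 = 25,350 kg; Δv = 283×9.8×ln(2.613) = 2773.4×0.9607 ≈ 2664 m/s.
Stage 3: m₀ = 18,750 kg, m_f = 18,750 − 12,700 = 6,050 kg; Δv = 280×9.8×ln(3.099) = 2744.0×1.1311 ≈ 3104 m/s.
Total Δv = 5719 + 2664 + 3104 = 11487 m/s.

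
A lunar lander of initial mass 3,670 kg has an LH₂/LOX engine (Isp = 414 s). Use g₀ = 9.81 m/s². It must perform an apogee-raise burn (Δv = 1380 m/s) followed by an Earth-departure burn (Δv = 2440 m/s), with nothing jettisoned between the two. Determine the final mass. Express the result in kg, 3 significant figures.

v_e = Isp · g₀ = 414 × 9.81 = 4061.3 m/s.
After the first burn: m = 3670 × exp(−1380/4061.3) = 3670 × 0.71192 = 2,612.75 kg.
After the second burn: m = 2,612.75 × exp(−2440/4061.3) = 2,612.75 × 0.54838 = 1,432.78 kg.

final mass ≈ 1430 kg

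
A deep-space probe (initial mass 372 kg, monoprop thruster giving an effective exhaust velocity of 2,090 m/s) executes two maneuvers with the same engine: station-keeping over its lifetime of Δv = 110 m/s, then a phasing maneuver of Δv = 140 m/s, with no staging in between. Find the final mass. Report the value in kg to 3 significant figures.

final mass ≈ 330 kg

After the first burn: m = 372 × exp(−110/2090.0) = 372 × 0.94873 = 352.928 kg.
After the second burn: m = 352.928 × exp(−140/2090.0) = 352.928 × 0.93521 = 330.062 kg.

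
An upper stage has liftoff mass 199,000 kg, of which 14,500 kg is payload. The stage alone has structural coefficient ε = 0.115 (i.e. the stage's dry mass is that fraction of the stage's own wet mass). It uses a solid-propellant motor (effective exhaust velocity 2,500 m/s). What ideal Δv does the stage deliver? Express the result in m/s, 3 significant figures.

Δv ≈ 4290 m/s

Stage wet mass = m₀ − payload = 199,000 − 14,500 = 184,500 kg.
Stage dry mass = ε × stage wet mass = 0.115 × 184,500 = 21,217.5 kg.
Burnout mass m_f = stage dry + payload = 21,217.5 + 14,500 = 35,717.5 kg.
Using Δv = v_e ln(m₀/m_f): Δv = v_e · ln(199,000/35,717.5) = 2500.0 × ln(5.571) = 2500.0 × 1.7177 ≈ 4294 m/s.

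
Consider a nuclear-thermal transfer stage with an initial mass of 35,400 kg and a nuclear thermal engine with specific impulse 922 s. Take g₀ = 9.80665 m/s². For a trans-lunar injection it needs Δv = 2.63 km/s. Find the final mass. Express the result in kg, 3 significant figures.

final mass ≈ 26500 kg

v_e = Isp · g₀ = 922 × 9.80665 = 9041.7 m/s.
m₀/m_f = exp(Δv / v_e) = exp(2630 / 9041.7) = exp(0.2909) = 1.3376.
m_f = m₀ / 1.3376 = 35,400 / 1.3376 = 26,465.3 kg.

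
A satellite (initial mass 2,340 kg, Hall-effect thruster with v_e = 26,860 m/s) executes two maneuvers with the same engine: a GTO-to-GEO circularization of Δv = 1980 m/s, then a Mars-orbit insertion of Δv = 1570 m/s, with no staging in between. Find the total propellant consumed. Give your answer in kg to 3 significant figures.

total propellant consumed ≈ 290 kg

After the first burn: m = 2340 × exp(−1980/26860.0) = 2340 × 0.92894 = 2,173.72 kg.
After the second burn: m = 2,173.72 × exp(−1570/26860.0) = 2,173.72 × 0.94322 = 2,050.3 kg.
Total propellant = m₀ − m_final = 2340 − 2,050.3 = 289.7 kg.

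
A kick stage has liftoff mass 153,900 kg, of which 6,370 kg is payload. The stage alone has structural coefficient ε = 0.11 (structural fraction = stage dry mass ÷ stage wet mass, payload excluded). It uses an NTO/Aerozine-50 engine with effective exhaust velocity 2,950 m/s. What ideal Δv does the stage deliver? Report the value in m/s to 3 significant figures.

Stage wet mass = m₀ − payload = 153,900 − 6,370 = 147,530 kg.
Stage dry mass = ε × stage wet mass = 0.11 × 147,530 = 16,228.3 kg.
Burnout mass m_f = stage dry + payload = 16,228.3 + 6,370 = 22,598.3 kg.
From the ideal rocket equation, Δv = v_e · ln(153,900/22,598.3) = 2950.0 × ln(6.81) = 2950.0 × 1.9184 ≈ 5659 m/s.

Δv ≈ 5660 m/s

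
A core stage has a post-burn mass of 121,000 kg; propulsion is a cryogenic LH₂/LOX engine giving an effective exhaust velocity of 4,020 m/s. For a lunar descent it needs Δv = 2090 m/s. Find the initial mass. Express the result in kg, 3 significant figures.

initial mass ≈ 204000 kg

By the Tsiolkovsky rocket equation, m₀/m_f = exp(Δv / v_e) = exp(2090 / 4020.0) = exp(0.5199) = 1.6819.
m₀ = m_f × 1.6819 = 121,000 × 1.6819 = 203,510 kg.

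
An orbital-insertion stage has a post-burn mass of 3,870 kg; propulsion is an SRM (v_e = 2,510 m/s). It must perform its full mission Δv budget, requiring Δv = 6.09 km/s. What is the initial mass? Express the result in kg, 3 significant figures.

initial mass ≈ 43800 kg

By the Tsiolkovsky rocket equation, m₀/m_f = exp(Δv / v_e) = exp(6090 / 2510.0) = exp(2.4263) = 11.3169.
m₀ = m_f × 11.3169 = 3,870 × 11.3169 = 43,796.4 kg.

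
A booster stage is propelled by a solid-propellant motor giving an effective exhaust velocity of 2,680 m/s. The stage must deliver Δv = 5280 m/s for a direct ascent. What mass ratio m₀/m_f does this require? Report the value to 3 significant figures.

mass ratio ≈ 7.17

m₀/m_f = exp(Δv / v_e) = exp(5280 / 2680.0) = exp(1.9701) = 7.1717.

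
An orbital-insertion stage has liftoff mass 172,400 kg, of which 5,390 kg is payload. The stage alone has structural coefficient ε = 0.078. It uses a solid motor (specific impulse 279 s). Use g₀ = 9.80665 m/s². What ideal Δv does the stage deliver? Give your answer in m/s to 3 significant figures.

Δv ≈ 6120 m/s

Stage wet mass = m₀ − payload = 172,400 − 5,390 = 167,010 kg.
Stage dry mass = ε × stage wet mass = 0.078 × 167,010 = 13,026.8 kg.
Burnout mass m_f = stage dry + payload = 13,026.8 + 5,390 = 18,416.8 kg.
v_e = Isp · g₀ = 279 × 9.80665 = 2736.1 m/s.
Δv = v_e · ln(172,400/18,416.8) = 2736.1 × ln(9.361) = 2736.1 × 2.2366 ≈ 6119 m/s.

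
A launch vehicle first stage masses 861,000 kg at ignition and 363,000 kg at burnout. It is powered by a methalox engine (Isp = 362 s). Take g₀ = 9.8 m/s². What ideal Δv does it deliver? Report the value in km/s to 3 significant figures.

v_e = Isp · g₀ = 362 × 9.8 = 3547.6 m/s.
Using Δv = v_e ln(m₀/m_f): Δv = v_e · ln(m₀/m_f) = 3547.6 × ln(2.372) = 3547.6 × 0.8637 ≈ 3064.0 m/s.

Δv ≈ 3.06 km/s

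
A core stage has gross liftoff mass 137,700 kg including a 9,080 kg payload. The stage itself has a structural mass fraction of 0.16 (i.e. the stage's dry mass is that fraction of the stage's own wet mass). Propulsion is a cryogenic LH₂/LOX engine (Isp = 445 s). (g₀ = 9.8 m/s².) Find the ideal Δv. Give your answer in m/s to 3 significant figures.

Stage wet mass = m₀ − payload = 137,700 − 9,080 = 128,620 kg.
Stage dry mass = ε × stage wet mass = 0.16 × 128,620 = 20,579.2 kg.
Burnout mass m_f = stage dry + payload = 20,579.2 + 9,080 = 29,659.2 kg.
v_e = Isp · g₀ = 445 × 9.8 = 4361.0 m/s.
By the Tsiolkovsky rocket equation, Δv = v_e · ln(137,700/29,659.2) = 4361.0 × ln(4.643) = 4361.0 × 1.5353 ≈ 6695 m/s.

Δv ≈ 6700 m/s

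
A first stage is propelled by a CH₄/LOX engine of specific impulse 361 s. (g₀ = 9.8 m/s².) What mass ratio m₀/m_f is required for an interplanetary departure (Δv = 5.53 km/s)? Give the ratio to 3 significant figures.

v_e = Isp · g₀ = 361 × 9.8 = 3537.8 m/s.
m₀/m_f = exp(Δv / v_e) = exp(5530 / 3537.8) = exp(1.5631) = 4.7737.

mass ratio ≈ 4.77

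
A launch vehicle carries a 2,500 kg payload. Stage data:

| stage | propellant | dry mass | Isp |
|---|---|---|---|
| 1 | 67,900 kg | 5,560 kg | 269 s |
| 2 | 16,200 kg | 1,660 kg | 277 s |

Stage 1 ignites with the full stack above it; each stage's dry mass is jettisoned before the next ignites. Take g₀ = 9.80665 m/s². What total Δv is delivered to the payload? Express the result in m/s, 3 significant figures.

Ignition mass of stage 1 = 67,900+5,560 + 16,200+1,660 + 2,500 = 93,820 kg.
Stage 1: m₀ = 93,820 kg, m_f = 93,820 − 67,900 = 25,920 kg; Δv = 269×9.80665×ln(3.62) = 2638.0×1.2864 ≈ 3393 m/s.
Stage 2: m₀ = 20,360 kg, m_f = 20,360 − 16,200 = 4,160 kg; Δv = 277×9.80665×ln(4.894) = 2716.4×1.5881 ≈ 4314 m/s.
Total Δv = 3393 + 4314 = 7707 m/s.

Δv ≈ 7710 m/s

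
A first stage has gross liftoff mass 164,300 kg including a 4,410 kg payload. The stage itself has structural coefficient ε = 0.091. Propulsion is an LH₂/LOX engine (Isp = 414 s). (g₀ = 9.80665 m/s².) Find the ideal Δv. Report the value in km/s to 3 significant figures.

Δv ≈ 8.77 km/s

Stage wet mass = m₀ − payload = 164,300 − 4,410 = 159,890 kg.
Stage dry mass = ε × stage wet mass = 0.091 × 159,890 = 14,550 kg.
Burnout mass m_f = stage dry + payload = 14,550 + 4,410 = 18,960 kg.
v_e = Isp · g₀ = 414 × 9.80665 = 4060.0 m/s.
Δv = v_e · ln(164,300/18,960) = 4060.0 × ln(8.666) = 4060.0 × 2.1594 ≈ 8767 m/s.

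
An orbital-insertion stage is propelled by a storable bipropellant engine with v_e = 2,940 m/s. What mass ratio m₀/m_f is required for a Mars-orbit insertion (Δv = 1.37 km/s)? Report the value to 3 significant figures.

mass ratio ≈ 1.59

By the Tsiolkovsky rocket equation, m₀/m_f = exp(Δv / v_e) = exp(1370 / 2940.0) = exp(0.4660) = 1.5936.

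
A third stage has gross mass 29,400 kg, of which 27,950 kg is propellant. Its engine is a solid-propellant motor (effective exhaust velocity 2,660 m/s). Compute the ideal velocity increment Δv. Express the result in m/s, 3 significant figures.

m_f = m₀ − m_prop = 29,400 − 27,950 = 1,450 kg.
Using Δv = v_e ln(m₀/m_f): Δv = v_e · ln(m₀/m_f) = 2660.0 × ln(20.28) = 2660.0 × 3.0094 ≈ 8005.1 m/s.

Δv ≈ 8010 m/s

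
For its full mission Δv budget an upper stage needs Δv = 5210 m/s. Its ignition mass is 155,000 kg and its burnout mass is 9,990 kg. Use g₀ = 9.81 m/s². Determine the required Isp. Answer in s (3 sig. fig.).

ln(m₀/m_f) = ln(155000/9990) = ln(15.52) = 2.7418.
v_e = Δv / ln(m₀/m_f) = 5210 / 2.7418 = 1900.2 m/s.
Isp = v_e / g₀ = 1900.2 / 9.81 = 193.7 s.

Isp ≈ 194 s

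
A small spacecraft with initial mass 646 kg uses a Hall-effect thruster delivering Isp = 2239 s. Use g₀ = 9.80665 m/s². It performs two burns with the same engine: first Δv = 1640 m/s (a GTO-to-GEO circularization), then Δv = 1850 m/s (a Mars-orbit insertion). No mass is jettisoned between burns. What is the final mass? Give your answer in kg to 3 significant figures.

final mass ≈ 551 kg

v_e = Isp · g₀ = 2239 × 9.80665 = 21957.1 m/s.
After the first burn: m = 646 × exp(−1640/21957.1) = 646 × 0.92803 = 599.507 kg.
After the second burn: m = 599.507 × exp(−1850/21957.1) = 599.507 × 0.91920 = 551.067 kg.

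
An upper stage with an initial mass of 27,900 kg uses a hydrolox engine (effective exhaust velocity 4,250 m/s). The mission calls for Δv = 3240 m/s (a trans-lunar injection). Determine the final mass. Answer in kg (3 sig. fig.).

From the ideal rocket equation, m₀/m_f = exp(Δv / v_e) = exp(3240 / 4250.0) = exp(0.7624) = 2.1433.
m_f = m₀ / 2.1433 = 27,900 / 2.1433 = 13,017.3 kg.

final mass ≈ 13000 kg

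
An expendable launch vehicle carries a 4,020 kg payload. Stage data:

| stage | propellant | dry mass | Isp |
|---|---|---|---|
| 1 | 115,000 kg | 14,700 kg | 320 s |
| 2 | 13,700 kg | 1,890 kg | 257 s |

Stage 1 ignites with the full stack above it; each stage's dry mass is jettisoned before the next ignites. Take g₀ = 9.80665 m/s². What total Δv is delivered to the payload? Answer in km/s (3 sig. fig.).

Ignition mass of stage 1 = 115,000+14,700 + 13,700+1,890 + 4,020 = 149,310 kg.
Stage 1: m₀ = 149,310 kg, m_f = 149,310 − 115,000 = 34,310 kg; Δv = 320×9.80665×ln(4.352) = 3138.1×1.4706 ≈ 4615 m/s.
Stage 2: m₀ = 19,610 kg, m_f = 19,610 − 13,700 = 5,910 kg; Δv = 257×9.80665×ln(3.318) = 2520.3×1.1994 ≈ 3023 m/s.
Total Δv = 4615 + 3023 = 7638 m/s.

Δv ≈ 7.64 km/s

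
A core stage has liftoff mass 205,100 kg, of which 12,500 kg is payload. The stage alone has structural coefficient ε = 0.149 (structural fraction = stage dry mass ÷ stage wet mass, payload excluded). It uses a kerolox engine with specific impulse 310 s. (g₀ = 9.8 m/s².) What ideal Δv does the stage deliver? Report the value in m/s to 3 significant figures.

Δv ≈ 4880 m/s

Stage wet mass = m₀ − payload = 205,100 − 12,500 = 192,600 kg.
Stage dry mass = ε × stage wet mass = 0.149 × 192,600 = 28,697.4 kg.
Burnout mass m_f = stage dry + payload = 28,697.4 + 12,500 = 41,197.4 kg.
v_e = Isp · g₀ = 310 × 9.8 = 3038.0 m/s.
By the Tsiolkovsky rocket equation, Δv = v_e · ln(205,100/41,197.4) = 3038.0 × ln(4.978) = 3038.0 × 1.6051 ≈ 4876 m/s.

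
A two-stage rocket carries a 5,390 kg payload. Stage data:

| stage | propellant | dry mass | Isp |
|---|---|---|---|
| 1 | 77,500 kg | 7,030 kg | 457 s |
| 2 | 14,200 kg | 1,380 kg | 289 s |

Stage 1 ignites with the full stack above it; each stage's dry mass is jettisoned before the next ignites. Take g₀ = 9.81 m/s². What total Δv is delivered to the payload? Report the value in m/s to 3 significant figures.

Ignition mass of stage 1 = 77,500+7,030 + 14,200+1,380 + 5,390 = 105,500 kg.
Stage 1: m₀ = 105,500 kg, m_f = 105,500 − 77,500 = 28,000 kg; Δv = 457×9.81×ln(3.768) = 4483.2×1.3265 ≈ 5947 m/s.
Stage 2: m₀ = 20,970 kg, m_f = 20,970 − 14,200 = 6,770 kg; Δv = 289×9.81×ln(3.097) = 2835.1×1.1306 ≈ 3205 m/s.
Total Δv = 5947 + 3205 = 9152 m/s.

Δv ≈ 9150 m/s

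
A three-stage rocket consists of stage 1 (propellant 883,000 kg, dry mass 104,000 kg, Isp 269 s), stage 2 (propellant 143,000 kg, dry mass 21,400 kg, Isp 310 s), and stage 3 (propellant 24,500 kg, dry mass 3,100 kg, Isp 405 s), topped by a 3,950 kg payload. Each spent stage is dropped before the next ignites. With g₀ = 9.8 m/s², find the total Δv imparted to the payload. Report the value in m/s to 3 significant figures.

Δv ≈ 13500 m/s

Ignition mass of stage 1 = 883,000+104,000 + 143,000+21,400 + 24,500+3,100 + 3,950 = 1,182,950 kg.
Stage 1: m₀ = 1,182,950 kg, m_f = 1,182,950 − 883,000 = 299,950 kg; Δv = 269×9.8×ln(3.944) = 2636.2×1.3722 ≈ 3617 m/s.
Stage 2: m₀ = 195,950 kg, m_f = 195,950 − 143,000 = 52,950 kg; Δv = 310×9.8×ln(3.701) = 3038.0×1.3085 ≈ 3975 m/s.
Stage 3: m₀ = 31,550 kg, m_f = 31,550 − 24,500 = 7,050 kg; Δv = 405×9.8×ln(4.475) = 3969.0×1.4985 ≈ 5948 m/s.
Total Δv = 3617 + 3975 + 5948 = 13540 m/s.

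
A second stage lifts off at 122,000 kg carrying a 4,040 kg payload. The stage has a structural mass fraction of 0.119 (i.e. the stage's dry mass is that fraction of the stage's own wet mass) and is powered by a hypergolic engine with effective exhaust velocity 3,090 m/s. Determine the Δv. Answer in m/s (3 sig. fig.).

Stage wet mass = m₀ − payload = 122,000 − 4,040 = 117,960 kg.
Stage dry mass = ε × stage wet mass = 0.119 × 117,960 = 14,037.2 kg.
Burnout mass m_f = stage dry + payload = 14,037.2 + 4,040 = 18,077.2 kg.
Δv = v_e · ln(122,000/18,077.2) = 3090.0 × ln(6.749) = 3090.0 × 1.9094 ≈ 5900 m/s.

Δv ≈ 5900 m/s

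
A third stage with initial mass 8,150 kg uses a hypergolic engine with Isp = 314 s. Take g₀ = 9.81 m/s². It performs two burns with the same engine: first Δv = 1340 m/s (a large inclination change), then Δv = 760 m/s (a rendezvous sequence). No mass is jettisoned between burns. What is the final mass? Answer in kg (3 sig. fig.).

final mass ≈ 4120 kg

v_e = Isp · g₀ = 314 × 9.81 = 3080.3 m/s.
After the first burn: m = 8150 × exp(−1340/3080.3) = 8150 × 0.64725 = 5,275.09 kg.
After the second burn: m = 5,275.09 × exp(−760/3080.3) = 5,275.09 × 0.78135 = 4,121.69 kg.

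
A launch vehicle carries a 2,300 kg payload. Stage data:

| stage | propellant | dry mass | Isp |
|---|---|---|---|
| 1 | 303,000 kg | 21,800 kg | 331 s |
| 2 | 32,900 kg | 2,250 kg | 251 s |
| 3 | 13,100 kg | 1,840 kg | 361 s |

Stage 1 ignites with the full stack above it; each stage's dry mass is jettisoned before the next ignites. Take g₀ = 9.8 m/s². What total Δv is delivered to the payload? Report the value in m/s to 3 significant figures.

Δv ≈ 12800 m/s

Ignition mass of stage 1 = 303,000+21,800 + 32,900+2,250 + 13,100+1,840 + 2,300 = 377,190 kg.
Stage 1: m₀ = 377,190 kg, m_f = 377,190 − 303,000 = 74,190 kg; Δv = 331×9.8×ln(5.084) = 3243.8×1.6261 ≈ 5275 m/s.
Stage 2: m₀ = 52,390 kg, m_f = 52,390 − 32,900 = 19,490 kg; Δv = 251×9.8×ln(2.688) = 2459.8×0.9888 ≈ 2432 m/s.
Stage 3: m₀ = 17,240 kg, m_f = 17,240 − 13,100 = 4,140 kg; Δv = 361×9.8×ln(4.164) = 3537.8×1.4265 ≈ 5047 m/s.
Total Δv = 5275 + 2432 + 5047 = 12754 m/s.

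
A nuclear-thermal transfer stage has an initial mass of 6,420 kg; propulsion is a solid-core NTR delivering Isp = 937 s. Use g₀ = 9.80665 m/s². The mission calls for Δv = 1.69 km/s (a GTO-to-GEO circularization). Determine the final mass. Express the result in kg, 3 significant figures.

final mass ≈ 5340 kg

v_e = Isp · g₀ = 937 × 9.80665 = 9188.8 m/s.
m₀/m_f = exp(Δv / v_e) = exp(1690 / 9188.8) = exp(0.1839) = 1.2019.
m_f = m₀ / 1.2019 = 6,420 / 1.2019 = 5,341.54 kg.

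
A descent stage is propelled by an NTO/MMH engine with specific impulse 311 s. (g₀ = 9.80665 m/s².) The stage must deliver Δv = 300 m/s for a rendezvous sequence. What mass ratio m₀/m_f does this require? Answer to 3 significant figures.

mass ratio ≈ 1.10

v_e = Isp · g₀ = 311 × 9.80665 = 3049.9 m/s.
m₀/m_f = exp(Δv / v_e) = exp(300 / 3049.9) = exp(0.0984) = 1.1034.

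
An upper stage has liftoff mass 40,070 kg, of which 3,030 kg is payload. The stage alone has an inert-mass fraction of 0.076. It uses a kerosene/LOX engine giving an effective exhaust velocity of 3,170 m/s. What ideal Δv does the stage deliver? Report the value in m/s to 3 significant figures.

Stage wet mass = m₀ − payload = 40,070 − 3,030 = 37,040 kg.
Stage dry mass = ε × stage wet mass = 0.076 × 37,040 = 2,815.04 kg.
Burnout mass m_f = stage dry + payload = 2,815.04 + 3,030 = 5,845.04 kg.
Δv = v_e · ln(40,070/5,845.04) = 3170.0 × ln(6.855) = 3170.0 × 1.9250 ≈ 6102 m/s.

Δv ≈ 6100 m/s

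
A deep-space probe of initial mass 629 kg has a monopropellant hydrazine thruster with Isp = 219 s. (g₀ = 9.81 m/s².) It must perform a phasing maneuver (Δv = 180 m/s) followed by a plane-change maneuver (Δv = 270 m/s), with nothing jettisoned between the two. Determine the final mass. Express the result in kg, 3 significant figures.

final mass ≈ 510 kg

v_e = Isp · g₀ = 219 × 9.81 = 2148.4 m/s.
After the first burn: m = 629 × exp(−180/2148.4) = 629 × 0.91963 = 578.447 kg.
After the second burn: m = 578.447 × exp(−270/2148.4) = 578.447 × 0.88190 = 510.132 kg.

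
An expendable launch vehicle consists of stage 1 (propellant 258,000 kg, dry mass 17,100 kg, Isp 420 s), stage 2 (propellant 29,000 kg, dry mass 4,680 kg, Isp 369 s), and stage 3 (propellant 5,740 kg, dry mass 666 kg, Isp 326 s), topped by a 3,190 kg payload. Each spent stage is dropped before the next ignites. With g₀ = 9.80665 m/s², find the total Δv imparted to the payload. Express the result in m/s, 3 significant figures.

Δv ≈ 13800 m/s

Ignition mass of stage 1 = 258,000+17,100 + 29,000+4,680 + 5,740+666 + 3,190 = 318,376 kg.
Stage 1: m₀ = 318,376 kg, m_f = 318,376 − 258,000 = 60,376 kg; Δv = 420×9.80665×ln(5.273) = 4118.8×1.6626 ≈ 6848 m/s.
Stage 2: m₀ = 43,276 kg, m_f = 43,276 − 29,000 = 14,276 kg; Δv = 369×9.80665×ln(3.031) = 3618.7×1.1090 ≈ 4013 m/s.
Stage 3: m₀ = 9,596 kg, m_f = 9,596 − 5,740 = 3,856 kg; Δv = 326×9.80665×ln(2.489) = 3197.0×0.9117 ≈ 2915 m/s.
Total Δv = 6848 + 4013 + 2915 = 13776 m/s.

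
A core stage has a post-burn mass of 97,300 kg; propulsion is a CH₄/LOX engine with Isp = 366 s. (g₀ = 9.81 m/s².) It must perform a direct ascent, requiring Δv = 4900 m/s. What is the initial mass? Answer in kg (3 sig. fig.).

initial mass ≈ 381000 kg

v_e = Isp · g₀ = 366 × 9.81 = 3590.5 m/s.
From the ideal rocket equation, m₀/m_f = exp(Δv / v_e) = exp(4900 / 3590.5) = exp(1.3647) = 3.9147.
m₀ = m_f × 3.9147 = 97,300 × 3.9147 = 380,900 kg.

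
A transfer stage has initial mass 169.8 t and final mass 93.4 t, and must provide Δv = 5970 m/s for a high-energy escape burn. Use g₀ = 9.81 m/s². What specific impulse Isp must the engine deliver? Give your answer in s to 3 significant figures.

ln(m₀/m_f) = ln(169800/93400) = ln(1.818) = 0.5977.
v_e = Δv / ln(m₀/m_f) = 5970 / 0.5977 = 9987.8 m/s.
Isp = v_e / g₀ = 9987.8 / 9.81 = 1018.1 s.

Isp ≈ 1020 s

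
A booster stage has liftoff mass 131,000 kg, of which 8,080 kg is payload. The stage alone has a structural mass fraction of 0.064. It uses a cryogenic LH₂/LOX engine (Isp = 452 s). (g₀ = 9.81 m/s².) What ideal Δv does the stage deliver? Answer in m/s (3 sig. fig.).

Stage wet mass = m₀ − payload = 131,000 − 8,080 = 122,920 kg.
Stage dry mass = ε × stage wet mass = 0.064 × 122,920 = 7,866.88 kg.
Burnout mass m_f = stage dry + payload = 7,866.88 + 8,080 = 15,946.88 kg.
v_e = Isp · g₀ = 452 × 9.81 = 4434.1 m/s.
Rocket equation: Δv = v_e · ln(131,000/15,946.88) = 4434.1 × ln(8.215) = 4434.1 × 2.1059 ≈ 9338 m/s.

Δv ≈ 9340 m/s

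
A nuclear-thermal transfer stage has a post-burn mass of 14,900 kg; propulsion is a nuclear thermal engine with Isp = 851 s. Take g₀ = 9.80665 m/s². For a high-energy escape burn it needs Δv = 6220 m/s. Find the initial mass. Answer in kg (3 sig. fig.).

v_e = Isp · g₀ = 851 × 9.80665 = 8345.5 m/s.
By the Tsiolkovsky rocket equation, m₀/m_f = exp(Δv / v_e) = exp(6220 / 8345.5) = exp(0.7453) = 2.1071.
m₀ = m_f × 2.1071 = 14,900 × 2.1071 = 31,395.8 kg.

initial mass ≈ 31400 kg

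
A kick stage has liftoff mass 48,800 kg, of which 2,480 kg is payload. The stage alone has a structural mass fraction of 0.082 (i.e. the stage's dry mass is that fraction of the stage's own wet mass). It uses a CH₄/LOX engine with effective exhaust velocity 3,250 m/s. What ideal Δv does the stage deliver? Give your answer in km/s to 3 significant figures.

Δv ≈ 6.66 km/s

Stage wet mass = m₀ − payload = 48,800 − 2,480 = 46,320 kg.
Stage dry mass = ε × stage wet mass = 0.082 × 46,320 = 3,798.24 kg.
Burnout mass m_f = stage dry + payload = 3,798.24 + 2,480 = 6,278.24 kg.
Rocket equation: Δv = v_e · ln(48,800/6,278.24) = 3250.0 × ln(7.773) = 3250.0 × 2.0506 ≈ 6665 m/s.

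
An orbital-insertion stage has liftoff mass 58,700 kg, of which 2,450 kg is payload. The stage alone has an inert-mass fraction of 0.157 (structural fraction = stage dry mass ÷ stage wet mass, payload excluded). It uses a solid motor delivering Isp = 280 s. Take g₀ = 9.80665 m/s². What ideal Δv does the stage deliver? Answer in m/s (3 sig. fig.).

Stage wet mass = m₀ − payload = 58,700 − 2,450 = 56,250 kg.
Stage dry mass = ε × stage wet mass = 0.157 × 56,250 = 8,831.25 kg.
Burnout mass m_f = stage dry + payload = 8,831.25 + 2,450 = 11,281.25 kg.
v_e = Isp · g₀ = 280 × 9.80665 = 2745.9 m/s.
By the Tsiolkovsky rocket equation, Δv = v_e · ln(58,700/11,281.25) = 2745.9 × ln(5.203) = 2745.9 × 1.6493 ≈ 4529 m/s.

Δv ≈ 4530 m/s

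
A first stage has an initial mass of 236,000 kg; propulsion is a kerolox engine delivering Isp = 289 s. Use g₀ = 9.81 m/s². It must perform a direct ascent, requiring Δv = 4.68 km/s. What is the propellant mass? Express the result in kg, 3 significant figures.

propellant mass ≈ 191000 kg

v_e = Isp · g₀ = 289 × 9.81 = 2835.1 m/s.
m₀/m_f = exp(Δv / v_e) = exp(4680 / 2835.1) = exp(1.6507) = 5.2108.
m_f = 236,000 / 5.2108 = 45,290.6 kg, so propellant = m₀ − m_f = 236,000 − 45,290.6 = 190,709.4 kg.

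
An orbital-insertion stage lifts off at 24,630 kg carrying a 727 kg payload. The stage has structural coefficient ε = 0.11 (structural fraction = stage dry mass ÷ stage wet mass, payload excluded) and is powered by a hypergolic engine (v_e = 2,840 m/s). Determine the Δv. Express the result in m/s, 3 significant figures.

Δv ≈ 5660 m/s

Stage wet mass = m₀ − payload = 24,630 − 727 = 23,903 kg.
Stage dry mass = ε × stage wet mass = 0.11 × 23,903 = 2,629.33 kg.
Burnout mass m_f = stage dry + payload = 2,629.33 + 727 = 3,356.33 kg.
Δv = v_e · ln(24,630/3,356.33) = 2840.0 × ln(7.338) = 2840.0 × 1.9931 ≈ 5660 m/s.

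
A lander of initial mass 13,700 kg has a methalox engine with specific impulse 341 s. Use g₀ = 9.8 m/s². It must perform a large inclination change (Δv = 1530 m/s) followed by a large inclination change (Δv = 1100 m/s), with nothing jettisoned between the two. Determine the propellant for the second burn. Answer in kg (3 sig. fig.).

propellant for the second burn ≈ 2430 kg

v_e = Isp · g₀ = 341 × 9.8 = 3341.8 m/s.
After the first burn: m = 13700 × exp(−1530/3341.8) = 13700 × 0.63265 = 8,667.31 kg.
After the second burn: m = 8,667.31 × exp(−1100/3341.8) = 8,667.31 × 0.71953 = 6,236.39 kg.
Second-burn propellant = 8,667.31 − 6,236.39 = 2,430.92 kg.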